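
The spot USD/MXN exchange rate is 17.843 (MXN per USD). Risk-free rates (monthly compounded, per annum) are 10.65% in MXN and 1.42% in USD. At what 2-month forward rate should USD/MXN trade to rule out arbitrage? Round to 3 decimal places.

By covered interest parity, F = S · (1+r_MXN/12)^(12T) / (1+r_USD/12)^(12T)
= 17.843 × 1.017829 / 1.002368 = 17.843 × 1.015424
F = 18.118 MXN per USD

18.118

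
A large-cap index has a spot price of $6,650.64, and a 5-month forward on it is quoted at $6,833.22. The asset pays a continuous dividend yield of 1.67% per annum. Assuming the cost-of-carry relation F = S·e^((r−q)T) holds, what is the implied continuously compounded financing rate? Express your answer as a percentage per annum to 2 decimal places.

From F = S·e^((r−q)T): (r − q) = ln(F/S)/T
ln(6833.22/6650.64) = ln(1.027453) = 0.027083
(r − q) = 0.027083 / (5/12) = 0.064999
r = ln(F/S)/T + q = 0.064999 + 0.0167 = 0.081699
r = 8.17%

8.17%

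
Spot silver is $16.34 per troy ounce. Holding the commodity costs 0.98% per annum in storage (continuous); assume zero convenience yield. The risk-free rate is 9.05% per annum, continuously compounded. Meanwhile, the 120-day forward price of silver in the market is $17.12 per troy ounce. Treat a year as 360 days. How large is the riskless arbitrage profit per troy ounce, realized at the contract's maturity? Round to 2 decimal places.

Fair forward: F* = S·e^(carry·T), with carry = (r + u) = 0.0905 + 0.0098 = 0.1003
F* = 16.34 · e^(0.1003 × 120/360) = 16.34 · e^0.033433 = 16.34 × 1.033998 = $16.8955
Market $17.12 > fair $16.8955: forward overpriced → cash-and-carry (buy spot, short the forward).
At maturity, profit = |F_mkt − F*| = |17.12 − 16.8955| = $0.22 per troy ounce

$0.22 per troy ounce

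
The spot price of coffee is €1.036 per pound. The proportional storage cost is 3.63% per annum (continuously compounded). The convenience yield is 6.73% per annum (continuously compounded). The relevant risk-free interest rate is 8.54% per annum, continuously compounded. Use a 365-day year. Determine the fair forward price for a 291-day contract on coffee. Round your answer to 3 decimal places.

€1.082 per pound

Net carry = r + u − y = 0.0854 + 0.0363 − 0.0673 = 0.0544
F = S·e^((r+u−y)T) = 1.036 · e^(0.0544 × 291/365) = 1.036 · e^0.043371
= 1.036 × 1.044325 = €1.082 per pound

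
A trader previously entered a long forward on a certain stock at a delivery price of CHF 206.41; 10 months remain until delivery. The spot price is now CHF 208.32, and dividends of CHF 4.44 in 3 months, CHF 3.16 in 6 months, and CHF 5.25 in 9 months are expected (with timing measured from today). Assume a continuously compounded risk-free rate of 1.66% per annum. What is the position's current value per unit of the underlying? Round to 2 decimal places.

PV(remaining dividends) I = 4.44·e^(−0.0166·3/12) + 3.16·e^(−0.0166·6/12) + 5.25·e^(−0.0166·9/12) = 12.7405
Current forward F = (S − I)·e^(rT) = (208.32 − 12.7405)·e^(0.0166·10/12) = 195.5795 × 1.013929 = 198.3037
Value (long) = (F − K)·e^(−rT) = (198.3037 − 206.41) × 0.986262 = -7.9949
Value = -CHF 7.99

-CHF 7.99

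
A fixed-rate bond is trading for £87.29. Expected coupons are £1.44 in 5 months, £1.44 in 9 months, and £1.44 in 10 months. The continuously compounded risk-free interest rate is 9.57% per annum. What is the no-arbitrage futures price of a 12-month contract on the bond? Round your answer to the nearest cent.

£91.60

PV(coupons) I = 1.44·e^(−0.0957·5/12) + 1.44·e^(−0.0957·9/12) + 1.44·e^(−0.0957·10/12)
I = 1.3837 + 1.3403 + 1.3296 = 4.0536
F = (S − I)·e^(rT) = (87.29 − 4.0536) · e^(0.0957·12/12)
= 83.2364 · e^0.095700 = 83.2364 × 1.100429 = £91.60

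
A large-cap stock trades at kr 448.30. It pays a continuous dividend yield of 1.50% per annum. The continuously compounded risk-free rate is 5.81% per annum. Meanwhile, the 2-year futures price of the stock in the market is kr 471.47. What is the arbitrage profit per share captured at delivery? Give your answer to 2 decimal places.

Fair futures: F* = S·e^(carry·T), with carry = (r − q) = 0.0581 − 0.0150 = 0.0431
F* = 448.30 · e^(0.0431 × 2) = 448.30 · e^0.086200 = 448.30 × 1.090024 = kr 488.6578
Market kr 471.47 < fair kr 488.6578: forward underpriced → reverse cash-and-carry (short spot, go long the forward).
At maturity, profit = |F_mkt − F*| = |471.47 − 488.6578| = kr 17.19 per share

kr 17.19 per share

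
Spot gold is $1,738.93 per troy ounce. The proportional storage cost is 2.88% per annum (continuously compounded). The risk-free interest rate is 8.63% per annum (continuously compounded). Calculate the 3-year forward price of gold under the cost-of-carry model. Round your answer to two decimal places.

$2,456.09 per troy ounce

Net carry = r + u − y = 0.0863 + 0.0288 − 0.0000 = 0.1151
F = S·e^((r+u−y)T) = 1738.93 · e^(0.1151 × 3) = 1738.93 · e^0.34530000
= 1738.93 × 1.41241358 = $2,456.09 per troy ounce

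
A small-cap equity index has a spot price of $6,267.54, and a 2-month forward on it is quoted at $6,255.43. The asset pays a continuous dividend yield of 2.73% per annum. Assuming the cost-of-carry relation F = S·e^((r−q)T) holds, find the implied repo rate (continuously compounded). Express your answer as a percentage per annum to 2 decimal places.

From F = S·e^((r−q)T): (r − q) = ln(F/S)/T
ln(6255.43/6267.54) = ln(0.998068) = -0.001934
(r − q) = -0.001934 / (2/12) = -0.011604
r = ln(F/S)/T + q = -0.011604 + 0.0273 = 0.015696
r = 1.57%

1.57%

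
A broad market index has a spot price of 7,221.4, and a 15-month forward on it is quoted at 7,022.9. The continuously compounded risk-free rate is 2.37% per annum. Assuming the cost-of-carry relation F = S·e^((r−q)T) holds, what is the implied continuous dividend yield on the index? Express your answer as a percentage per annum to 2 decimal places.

4.60%

From F = S·e^((r−q)T): (r − q) = ln(F/S)/T
ln(7022.9/7221.4) = ln(0.972512) = -0.027873
(r − q) = -0.027873 / (15/12) = -0.022298
q = r − ln(F/S)/T = 0.0237 + 0.022298 = 0.045998
q = 4.60%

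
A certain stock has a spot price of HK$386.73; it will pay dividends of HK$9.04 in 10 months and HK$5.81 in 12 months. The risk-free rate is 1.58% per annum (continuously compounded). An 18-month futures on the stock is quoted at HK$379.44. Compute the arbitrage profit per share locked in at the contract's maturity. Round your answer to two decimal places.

HK$1.57 per share

PV(dividends) I = 9.04·e^(−0.0158·10/12) + 5.81·e^(−0.0158·12/12) = 14.6407
Fair futures F* = (S − I)·e^(rT) = (386.73 − 14.6407)·e^0.023700 = 372.0893 × 1.023983 = 381.0131
Market HK$379.44 < fair 381.0131: forward underpriced → reverse cash-and-carry (short the stock, invest proceeds at r, pay the dividends, go long the forward).
Profit at T = |F_mkt − F*| = |379.44 − 381.0131| = HK$1.57 per share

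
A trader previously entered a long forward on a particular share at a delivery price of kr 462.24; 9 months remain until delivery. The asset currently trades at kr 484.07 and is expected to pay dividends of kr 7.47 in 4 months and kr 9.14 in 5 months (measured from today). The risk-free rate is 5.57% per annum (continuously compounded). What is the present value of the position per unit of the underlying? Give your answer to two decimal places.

kr 24.48

PV(remaining dividends) I = 7.47·e^(−0.0557·4/12) + 9.14·e^(−0.0557·5/12) = 16.2629
Current forward F = (S − I)·e^(rT) = (484.07 − 16.2629)·e^(0.0557·9/12) = 467.8071 × 1.042660 = 487.7638
Value (long) = (F − K)·e^(−rT) = (487.7638 − 462.24) × 0.959086 = 24.4795
Value = kr 24.48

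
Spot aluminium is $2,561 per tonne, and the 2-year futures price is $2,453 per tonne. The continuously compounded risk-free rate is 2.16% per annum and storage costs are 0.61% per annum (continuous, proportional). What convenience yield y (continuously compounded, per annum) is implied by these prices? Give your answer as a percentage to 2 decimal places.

4.92%

F = S·e^((r+u−y)T) ⇒ (r+u−y) = ln(F/S)/T
ln(2453/2561) = -0.043086; /T ⇒ -0.021543
y = r + u − ln(F/S)/T = 0.0216 + 0.0061 + 0.021543 = 0.049243
y = 4.92%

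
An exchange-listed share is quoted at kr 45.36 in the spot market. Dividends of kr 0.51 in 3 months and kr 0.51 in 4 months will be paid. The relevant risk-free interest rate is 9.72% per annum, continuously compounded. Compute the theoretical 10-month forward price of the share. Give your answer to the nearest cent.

PV(dividends) I = 0.51·e^(−0.0972·3/12) + 0.51·e^(−0.0972·4/12)
I = 0.4978 + 0.4937 = 0.9915
F = (S − I)·e^(rT) = (45.36 − 0.9915) · e^(0.0972·10/12)
= 44.3685 · e^0.081000 = 44.3685 × 1.084371 = kr 48.11

kr 48.11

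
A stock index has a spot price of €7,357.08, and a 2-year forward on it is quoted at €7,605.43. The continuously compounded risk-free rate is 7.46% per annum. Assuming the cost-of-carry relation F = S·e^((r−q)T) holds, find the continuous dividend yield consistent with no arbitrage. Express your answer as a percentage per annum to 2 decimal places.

From F = S·e^((r−q)T): (r − q) = ln(F/S)/T
ln(7605.43/7357.08) = ln(1.033757) = 0.033200
(r − q) = 0.033200 / (2) = 0.016600
q = r − ln(F/S)/T = 0.0746 − 0.016600 = 0.058000
q = 5.80%

5.80%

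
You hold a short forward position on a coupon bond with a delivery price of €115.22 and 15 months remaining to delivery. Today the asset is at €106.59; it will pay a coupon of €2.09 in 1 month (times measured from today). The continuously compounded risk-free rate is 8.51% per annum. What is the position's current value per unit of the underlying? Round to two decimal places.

-€0.92

PV(remaining coupons) I = 2.09·e^(−0.0851·1/12) = 2.0752
Current forward F = (S − I)·e^(rT) = (106.59 − 2.0752)·e^(0.0851·15/12) = 104.5148 × 1.112239 = 116.2454
Value (long) = (F − K)·e^(−rT) = (116.2454 − 115.22) × 0.899087 = 0.9219
Short position value = −(long value) = -€0.92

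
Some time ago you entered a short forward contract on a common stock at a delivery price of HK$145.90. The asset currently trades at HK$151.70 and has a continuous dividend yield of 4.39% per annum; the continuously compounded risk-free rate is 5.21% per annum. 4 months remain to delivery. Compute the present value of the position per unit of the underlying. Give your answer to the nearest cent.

Current fair forward for the remaining 4 months: F = S·e^((r − q)·T), (r − q) = 0.0521 − 0.0439 = 0.0082
F = 151.70 · e^(0.0082 × 4/12) = 151.70 × 1.002737 = 152.1152
Value of long forward = (F − K)·e^(−rT) = (152.1152 − 145.90) · e^(−0.0521·4/12)
= 6.2152 × 0.982783 = 6.11
Short position value = −(long value) = -HK$6.11

-HK$6.11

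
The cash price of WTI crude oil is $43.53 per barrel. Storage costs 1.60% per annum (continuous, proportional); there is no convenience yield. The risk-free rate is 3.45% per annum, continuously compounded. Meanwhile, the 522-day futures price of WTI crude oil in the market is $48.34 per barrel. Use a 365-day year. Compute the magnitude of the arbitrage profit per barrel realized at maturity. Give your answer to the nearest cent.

Fair futures: F* = S·e^(carry·T), with carry = (r + u) = 0.0345 + 0.0160 = 0.0505
F* = 43.53 · e^(0.0505 × 522/365) = 43.53 · e^0.072222 = 43.53 × 1.074894 = $46.7901
Market $48.34 > fair $46.7901: forward overpriced → cash-and-carry (buy spot, short the forward).
At maturity, profit = |F_mkt − F*| = |48.34 − 46.7901| = $1.55 per barrel

$1.55 per barrel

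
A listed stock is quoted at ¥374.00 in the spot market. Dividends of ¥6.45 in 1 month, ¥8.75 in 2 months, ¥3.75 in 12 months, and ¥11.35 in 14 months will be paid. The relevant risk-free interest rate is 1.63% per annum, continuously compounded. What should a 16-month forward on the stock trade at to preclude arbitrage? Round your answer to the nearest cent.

¥351.57

PV(dividends) I = 6.45·e^(−0.0163·1/12) + 8.75·e^(−0.0163·2/12) + 3.75·e^(−0.0163·12/12) + 11.35·e^(−0.0163·14/12)
I = 6.4412 + 8.7263 + 3.6894 + 11.1362 = 29.9931
F = (S − I)·e^(rT) = (374.00 − 29.9931) · e^(0.0163·16/12)
= 344.0069 · e^0.021733 = 344.0069 × 1.021971 = ¥351.57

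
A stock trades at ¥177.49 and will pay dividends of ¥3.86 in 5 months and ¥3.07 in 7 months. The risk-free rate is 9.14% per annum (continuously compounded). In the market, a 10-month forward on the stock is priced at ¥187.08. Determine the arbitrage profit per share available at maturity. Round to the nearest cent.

¥2.69 per share

PV(dividends) I = 3.86·e^(−0.0914·5/12) + 3.07·e^(−0.0914·7/12) = 6.6264
Fair forward F* = (S − I)·e^(rT) = (177.49 − 6.6264)·e^0.076167 = 170.8636 × 1.079143 = 184.3863
Market ¥187.08 > fair 184.3863: forward overpriced → cash-and-carry (borrow at r, buy the stock and collect the dividends, short the forward).
Profit at T = |F_mkt − F*| = |187.08 − 184.3863| = ¥2.69 per share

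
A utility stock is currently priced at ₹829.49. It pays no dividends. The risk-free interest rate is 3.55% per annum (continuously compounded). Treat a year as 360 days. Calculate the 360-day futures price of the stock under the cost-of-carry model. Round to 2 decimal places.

F = S·e^(rT) = 829.49 · e^(0.0355 × 360/360)
= 829.49 · e^0.035500 = 829.49 × 1.036138
F = ₹859.47

₹859.47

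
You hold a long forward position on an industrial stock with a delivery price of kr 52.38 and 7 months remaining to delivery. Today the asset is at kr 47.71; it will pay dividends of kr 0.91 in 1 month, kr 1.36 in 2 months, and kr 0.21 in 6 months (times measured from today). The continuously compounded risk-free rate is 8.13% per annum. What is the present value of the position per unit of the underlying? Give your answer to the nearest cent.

-kr 4.69

PV(remaining dividends) I = 0.91·e^(−0.0813·1/12) + 1.36·e^(−0.0813·2/12) + 0.21·e^(−0.0813·6/12) = 2.4472
Current forward F = (S − I)·e^(rT) = (47.71 − 2.4472)·e^(0.0813·7/12) = 45.2628 × 1.048568 = 47.4611
Value (long) = (F − K)·e^(−rT) = (47.4611 − 52.38) × 0.953682 = -4.6911
Value = -kr 4.69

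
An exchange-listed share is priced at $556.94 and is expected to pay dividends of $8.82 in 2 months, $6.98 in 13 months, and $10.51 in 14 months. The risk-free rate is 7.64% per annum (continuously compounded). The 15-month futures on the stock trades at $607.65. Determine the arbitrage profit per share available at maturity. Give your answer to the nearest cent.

$22.13 per share

PV(dividends) I = 8.82·e^(−0.0764·2/12) + 6.98·e^(−0.0764·13/12) + 10.51·e^(−0.0764·14/12) = 24.7477
Fair futures F* = (S − I)·e^(rT) = (556.94 − 24.7477)·e^0.095500 = 532.1923 × 1.100209 = 585.5228
Market $607.65 > fair 585.5228: forward overpriced → cash-and-carry (borrow at r, buy the stock and collect the dividends, short the forward).
Profit at T = |F_mkt − F*| = |607.65 − 585.5228| = $22.13 per share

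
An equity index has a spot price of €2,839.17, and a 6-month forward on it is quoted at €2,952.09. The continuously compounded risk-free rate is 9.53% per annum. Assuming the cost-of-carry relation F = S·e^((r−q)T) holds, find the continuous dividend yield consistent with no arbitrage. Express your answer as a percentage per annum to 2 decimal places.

From F = S·e^((r−q)T): (r − q) = ln(F/S)/T
ln(2952.09/2839.17) = ln(1.039772) = 0.039001
(r − q) = 0.039001 / (6/12) = 0.078002
q = r − ln(F/S)/T = 0.0953 − 0.078002 = 0.017298
q = 1.73%

1.73%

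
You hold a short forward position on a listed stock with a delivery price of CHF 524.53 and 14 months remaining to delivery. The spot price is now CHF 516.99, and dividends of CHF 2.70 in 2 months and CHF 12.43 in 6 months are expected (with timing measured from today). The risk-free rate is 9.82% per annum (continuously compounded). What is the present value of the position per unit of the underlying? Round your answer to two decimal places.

PV(remaining dividends) I = 2.70·e^(−0.0982·2/12) + 12.43·e^(−0.0982·6/12) = 14.4906
Current forward F = (S − I)·e^(rT) = (516.99 − 14.4906)·e^(0.0982·14/12) = 502.4994 × 1.121387 = 563.4963
Value (long) = (F − K)·e^(−rT) = (563.4963 − 524.53) × 0.891752 = 34.7483
Short position value = −(long value) = -CHF 34.75

-CHF 34.75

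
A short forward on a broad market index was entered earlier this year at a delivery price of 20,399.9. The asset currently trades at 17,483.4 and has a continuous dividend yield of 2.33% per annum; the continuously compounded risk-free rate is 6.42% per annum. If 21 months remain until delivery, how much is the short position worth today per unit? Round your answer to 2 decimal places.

Current fair forward for the remaining 21 months: F = S·e^((r − q)·T), (r − q) = 0.0642 − 0.0233 = 0.0409
F = 17483.4 · e^(0.0409 × 21/12) = 17483.4 × 1.07419871 = 18780.6457
Value of long forward = (F − K)·e^(−rT) = (18780.6457 − 20399.9) · e^(−0.0642·21/12)
= -1619.2543 × 0.89373140 = -1447.18
Short position value = −(long value) = 1447.18

1447.18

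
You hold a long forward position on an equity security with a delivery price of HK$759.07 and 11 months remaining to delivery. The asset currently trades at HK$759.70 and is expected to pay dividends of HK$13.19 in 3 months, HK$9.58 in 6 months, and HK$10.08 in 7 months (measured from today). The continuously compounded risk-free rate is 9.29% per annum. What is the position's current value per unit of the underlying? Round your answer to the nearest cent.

PV(remaining dividends) I = 13.19·e^(−0.0929·3/12) + 9.58·e^(−0.0929·6/12) + 10.08·e^(−0.0929·7/12) = 31.5807
Current forward F = (S − I)·e^(rT) = (759.70 − 31.5807)·e^(0.0929·11/12) = 728.1193 × 1.088889 = 792.8411
Value (long) = (F − K)·e^(−rT) = (792.8411 − 759.07) × 0.918367 = 31.0143
Value = HK$31.01

HK$31.01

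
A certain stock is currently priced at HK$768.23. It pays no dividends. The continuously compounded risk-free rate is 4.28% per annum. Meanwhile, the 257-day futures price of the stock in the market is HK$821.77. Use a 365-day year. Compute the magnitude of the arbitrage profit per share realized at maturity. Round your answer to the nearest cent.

Fair futures: F* = S·e^(carry·T), with carry = r = 0.0428
F* = 768.23 · e^(0.0428 × 257/365) = 768.23 · e^0.030136 = 768.23 × 1.030595 = HK$791.7340
Market HK$821.77 > fair HK$791.7340: forward overpriced → cash-and-carry (buy spot, short the forward).
At maturity, profit = |F_mkt − F*| = |821.77 − 791.7340| = HK$30.04 per share

HK$30.04 per share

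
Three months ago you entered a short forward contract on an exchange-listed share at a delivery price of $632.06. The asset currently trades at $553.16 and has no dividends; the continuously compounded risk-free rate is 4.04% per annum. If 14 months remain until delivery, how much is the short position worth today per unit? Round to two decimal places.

$49.80

Current fair forward for the remaining 14 months: F = S·e^(r·T), r = 0.0404
F = 553.16 · e^(0.0404 × 14/12) = 553.16 × 1.048262 = 579.8566
Value of long forward = (F − K)·e^(−rT) = (579.8566 − 632.06) · e^(−0.0404·14/12)
= -52.2034 × 0.953960 = -49.80
Short position value = −(long value) = $49.80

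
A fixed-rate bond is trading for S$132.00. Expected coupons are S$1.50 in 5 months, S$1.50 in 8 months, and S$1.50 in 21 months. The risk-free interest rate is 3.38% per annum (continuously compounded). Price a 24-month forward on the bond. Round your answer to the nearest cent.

S$136.57

PV(coupons) I = 1.50·e^(−0.0338·5/12) + 1.50·e^(−0.0338·8/12) + 1.50·e^(−0.0338·21/12)
I = 1.4790 + 1.4666 + 1.4138 = 4.3594
F = (S − I)·e^(rT) = (132.00 − 4.3594) · e^(0.0338·24/12)
= 127.6406 · e^0.067600 = 127.6406 × 1.069937 = S$136.57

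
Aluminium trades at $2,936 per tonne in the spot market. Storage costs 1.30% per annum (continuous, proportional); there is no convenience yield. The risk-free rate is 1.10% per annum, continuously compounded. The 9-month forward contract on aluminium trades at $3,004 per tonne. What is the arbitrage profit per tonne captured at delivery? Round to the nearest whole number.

Fair forward: F* = S·e^(carry·T), with carry = (r + u) = 0.0110 + 0.0130 = 0.0240
F* = 2936 · e^(0.0240 × 9/12) = 2936 · e^0.018000 = 2936 × 1.018163 = $2989.3266
Market $3004 > fair $2989.3266: forward overpriced → cash-and-carry (buy spot, short the forward).
At maturity, profit = |F_mkt − F*| = |3004 − 2989.3266| = $15 per tonne

$15 per tonne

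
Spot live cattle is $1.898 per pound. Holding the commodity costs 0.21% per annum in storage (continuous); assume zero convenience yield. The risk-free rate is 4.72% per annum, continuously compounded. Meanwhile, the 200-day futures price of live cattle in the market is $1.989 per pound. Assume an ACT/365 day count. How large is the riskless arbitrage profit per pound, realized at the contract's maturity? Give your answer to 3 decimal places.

$0.039 per pound

Fair futures: F* = S·e^(carry·T), with carry = (r + u) = 0.0472 + 0.0021 = 0.0493
F* = 1.898 · e^(0.0493 × 200/365) = 1.898 · e^0.027014 = 1.898 × 1.027382 = $1.9500
Market $1.989 > fair $1.9500: forward overpriced → cash-and-carry (buy spot, short the forward).
At maturity, profit = |F_mkt − F*| = |1.989 − 1.9500| = $0.039 per pound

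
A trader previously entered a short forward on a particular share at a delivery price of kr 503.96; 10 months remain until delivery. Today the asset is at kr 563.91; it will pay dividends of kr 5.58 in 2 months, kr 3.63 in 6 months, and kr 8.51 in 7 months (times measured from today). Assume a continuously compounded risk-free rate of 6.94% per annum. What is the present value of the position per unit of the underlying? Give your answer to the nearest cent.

PV(remaining dividends) I = 5.58·e^(−0.0694·2/12) + 3.63·e^(−0.0694·6/12) + 8.51·e^(−0.0694·7/12) = 17.1944
Current forward F = (S − I)·e^(rT) = (563.91 − 17.1944)·e^(0.0694·10/12) = 546.7156 × 1.059538 = 579.2660
Value (long) = (F − K)·e^(−rT) = (579.2660 − 503.96) × 0.943807 = 71.0743
Short position value = −(long value) = -kr 71.07

-kr 71.07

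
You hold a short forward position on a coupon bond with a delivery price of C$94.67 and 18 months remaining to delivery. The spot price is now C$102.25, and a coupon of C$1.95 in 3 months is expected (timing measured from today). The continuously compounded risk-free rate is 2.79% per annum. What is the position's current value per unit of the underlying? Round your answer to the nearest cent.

PV(remaining coupons) I = 1.95·e^(−0.0279·3/12) = 1.9364
Current forward F = (S − I)·e^(rT) = (102.25 − 1.9364)·e^(0.0279·18/12) = 100.3136 × 1.042738 = 104.6008
Value (long) = (F − K)·e^(−rT) = (104.6008 − 94.67) × 0.959014 = 9.5238
Short position value = −(long value) = -C$9.52

-C$9.52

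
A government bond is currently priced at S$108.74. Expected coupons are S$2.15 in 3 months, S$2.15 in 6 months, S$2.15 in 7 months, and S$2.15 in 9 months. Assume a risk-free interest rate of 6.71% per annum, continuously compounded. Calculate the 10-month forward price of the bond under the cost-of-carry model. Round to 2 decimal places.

S$106.21

PV(coupons) I = 2.15·e^(−0.0671·3/12) + 2.15·e^(−0.0671·6/12) + 2.15·e^(−0.0671·7/12) + 2.15·e^(−0.0671·9/12)
I = 2.1142 + 2.0791 + 2.0675 + 2.0445 = 8.3053
F = (S − I)·e^(rT) = (108.74 − 8.3053) · e^(0.0671·10/12)
= 100.4347 · e^0.055917 = 100.4347 × 1.057510 = S$106.21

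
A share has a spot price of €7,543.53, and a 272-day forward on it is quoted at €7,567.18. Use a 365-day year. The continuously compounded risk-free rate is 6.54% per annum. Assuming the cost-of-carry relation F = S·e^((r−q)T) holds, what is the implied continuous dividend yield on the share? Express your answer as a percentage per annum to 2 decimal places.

From F = S·e^((r−q)T): (r − q) = ln(F/S)/T
ln(7567.18/7543.53) = ln(1.003135) = 0.003130
(r − q) = 0.003130 / (272/365) = 0.004200
q = r − ln(F/S)/T = 0.0654 − 0.004200 = 0.061200
q = 6.12%

6.12%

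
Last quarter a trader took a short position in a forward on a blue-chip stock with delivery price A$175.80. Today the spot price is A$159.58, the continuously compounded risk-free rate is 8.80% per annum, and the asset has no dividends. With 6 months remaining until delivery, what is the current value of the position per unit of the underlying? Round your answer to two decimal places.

Current fair forward for the remaining 6 months: F = S·e^(r·T), r = 0.0880
F = 159.58 · e^(0.0880 × 6/12) = 159.58 × 1.044982 = 166.7582
Value of long forward = (F − K)·e^(−rT) = (166.7582 − 175.80) · e^(−0.0880·6/12)
= -9.0418 × 0.956954 = -8.65
Short position value = −(long value) = A$8.65

A$8.65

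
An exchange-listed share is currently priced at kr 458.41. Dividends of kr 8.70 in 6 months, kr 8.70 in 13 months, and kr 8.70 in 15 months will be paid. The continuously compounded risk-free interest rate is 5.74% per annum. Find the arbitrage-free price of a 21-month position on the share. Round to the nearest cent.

PV(dividends) I = 8.70·e^(−0.0574·6/12) + 8.70·e^(−0.0574·13/12) + 8.70·e^(−0.0574·15/12)
I = 8.4539 + 8.1755 + 8.0976 = 24.7270
F = (S − I)·e^(rT) = (458.41 − 24.7270) · e^(0.0574·21/12)
= 433.6830 · e^0.100450 = 433.6830 × 1.105668 = kr 479.51

kr 479.51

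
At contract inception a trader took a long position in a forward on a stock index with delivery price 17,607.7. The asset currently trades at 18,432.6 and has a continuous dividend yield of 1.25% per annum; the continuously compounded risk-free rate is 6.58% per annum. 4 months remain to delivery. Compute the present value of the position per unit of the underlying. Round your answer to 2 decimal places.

Current fair forward for the remaining 4 months: F = S·e^((r − q)·T), (r − q) = 0.0658 − 0.0125 = 0.0533
F = 18432.6 · e^(0.0533 × 4/12) = 18432.6 × 1.01792543 = 18763.0123
Value of long forward = (F − K)·e^(−rT) = (18763.0123 − 17607.7) · e^(−0.0658·4/12)
= 1155.3123 × 0.97830545 = 1130.25

1130.25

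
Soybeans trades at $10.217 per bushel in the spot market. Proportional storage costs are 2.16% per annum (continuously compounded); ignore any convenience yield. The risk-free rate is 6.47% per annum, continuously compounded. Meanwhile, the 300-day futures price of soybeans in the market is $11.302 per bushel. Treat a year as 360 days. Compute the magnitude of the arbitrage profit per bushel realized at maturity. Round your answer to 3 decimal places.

Fair futures: F* = S·e^(carry·T), with carry = (r + u) = 0.0647 + 0.0216 = 0.0863
F* = 10.217 · e^(0.0863 × 300/360) = 10.217 · e^0.071917 = 10.217 × 1.074566 = $10.9788
Market $11.302 > fair $10.9788: forward overpriced → cash-and-carry (buy spot, short the forward).
At maturity, profit = |F_mkt − F*| = |11.302 − 10.9788| = $0.323 per bushel

$0.323 per bushel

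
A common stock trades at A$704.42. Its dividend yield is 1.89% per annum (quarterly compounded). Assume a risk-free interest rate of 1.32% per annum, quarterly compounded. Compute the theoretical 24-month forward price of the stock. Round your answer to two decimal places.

A$696.47

F = S · (1+r/4)^(4T) / (1+q/4)^(4T)
= 704.42 × 1.026707 / 1.038431 = 704.42 × 0.988710
F = A$696.47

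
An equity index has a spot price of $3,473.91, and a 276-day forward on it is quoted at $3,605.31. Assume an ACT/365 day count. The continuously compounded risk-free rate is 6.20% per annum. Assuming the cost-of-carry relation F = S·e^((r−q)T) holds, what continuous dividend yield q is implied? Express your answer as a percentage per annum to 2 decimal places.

1.29%

From F = S·e^((r−q)T): (r − q) = ln(F/S)/T
ln(3605.31/3473.91) = ln(1.037825) = 0.037127
(r − q) = 0.037127 / (276/365) = 0.049099
q = r − ln(F/S)/T = 0.0620 − 0.049099 = 0.012901
q = 1.29%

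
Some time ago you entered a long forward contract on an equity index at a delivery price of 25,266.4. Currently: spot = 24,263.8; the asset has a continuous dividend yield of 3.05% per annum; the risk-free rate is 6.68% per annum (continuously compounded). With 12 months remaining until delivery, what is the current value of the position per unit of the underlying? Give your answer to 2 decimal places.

Current fair forward for the remaining 12 months: F = S·e^((r − q)·T), (r − q) = 0.0668 − 0.0305 = 0.0363
F = 24263.8 · e^(0.0363 × 12/12) = 24263.8 × 1.03696689 = 25160.7572
Value of long forward = (F − K)·e^(−rT) = (25160.7572 − 25266.4) · e^(−0.0668·12/12)
= -105.6428 × 0.93538226 = -98.82

-98.82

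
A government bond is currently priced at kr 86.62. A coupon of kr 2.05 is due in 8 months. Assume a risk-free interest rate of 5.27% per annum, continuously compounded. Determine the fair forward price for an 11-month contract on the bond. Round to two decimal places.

kr 88.83

PV(coupons) I = 2.05·e^(−0.0527·8/12)
I = 1.9792
F = (S − I)·e^(rT) = (86.62 − 1.9792) · e^(0.0527·11/12)
= 84.6408 · e^0.048308 = 84.6408 × 1.049494 = kr 88.83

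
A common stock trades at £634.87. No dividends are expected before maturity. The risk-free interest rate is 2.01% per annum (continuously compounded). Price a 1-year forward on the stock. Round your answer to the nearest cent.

F = S·e^(rT) = 634.87 · e^(0.0201 × 1)
= 634.87 · e^0.020100 = 634.87 × 1.020303
F = £647.76

£647.76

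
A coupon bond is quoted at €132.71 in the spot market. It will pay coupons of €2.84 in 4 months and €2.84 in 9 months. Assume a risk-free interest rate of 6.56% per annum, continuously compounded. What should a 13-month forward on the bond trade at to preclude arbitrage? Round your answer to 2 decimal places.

€136.60

PV(coupons) I = 2.84·e^(−0.0656·4/12) + 2.84·e^(−0.0656·9/12)
I = 2.7786 + 2.7037 = 5.4823
F = (S − I)·e^(rT) = (132.71 − 5.4823) · e^(0.0656·13/12)
= 127.2277 · e^0.071067 = 127.2277 × 1.073653 = €136.60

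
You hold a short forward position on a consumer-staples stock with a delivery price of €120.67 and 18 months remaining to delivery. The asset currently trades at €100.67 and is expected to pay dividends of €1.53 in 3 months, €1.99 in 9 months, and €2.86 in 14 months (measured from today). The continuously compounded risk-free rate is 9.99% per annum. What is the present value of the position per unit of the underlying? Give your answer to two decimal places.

€9.09

PV(remaining dividends) I = 1.53·e^(−0.0999·3/12) + 1.99·e^(−0.0999·9/12) + 2.86·e^(−0.0999·14/12) = 5.8840
Current forward F = (S − I)·e^(rT) = (100.67 − 5.8840)·e^(0.0999·18/12) = 94.7860 × 1.161660 = 110.1091
Value (long) = (F − K)·e^(−rT) = (110.1091 − 120.67) × 0.860837 = -9.0912
Short position value = −(long value) = €9.09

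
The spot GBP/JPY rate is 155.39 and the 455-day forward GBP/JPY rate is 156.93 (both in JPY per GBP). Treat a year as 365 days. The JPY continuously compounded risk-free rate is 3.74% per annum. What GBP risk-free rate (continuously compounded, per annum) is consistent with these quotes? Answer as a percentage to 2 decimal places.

F = S·e^((r_JPY − r_GBP)T) ⇒ r_GBP = r_JPY − ln(F/S)/T
ln(156.93/155.39) = 0.009862; /(455/365) = 0.007911
r_GBP = 0.0374 − 0.007911 = 0.029489
r_GBP = 2.95%

2.95%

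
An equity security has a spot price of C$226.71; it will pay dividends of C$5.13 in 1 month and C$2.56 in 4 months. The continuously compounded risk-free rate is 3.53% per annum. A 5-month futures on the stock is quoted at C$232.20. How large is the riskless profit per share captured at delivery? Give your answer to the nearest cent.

PV(dividends) I = 5.13·e^(−0.0353·1/12) + 2.56·e^(−0.0353·4/12) = 7.6450
Fair futures F* = (S − I)·e^(rT) = (226.71 − 7.6450)·e^0.014708 = 219.0650 × 1.014817 = 222.3109
Market C$232.20 > fair 222.3109: forward overpriced → cash-and-carry (borrow at r, buy the stock and collect the dividends, short the forward).
Profit at T = |F_mkt − F*| = |232.20 − 222.3109| = C$9.89 per share

C$9.89 per share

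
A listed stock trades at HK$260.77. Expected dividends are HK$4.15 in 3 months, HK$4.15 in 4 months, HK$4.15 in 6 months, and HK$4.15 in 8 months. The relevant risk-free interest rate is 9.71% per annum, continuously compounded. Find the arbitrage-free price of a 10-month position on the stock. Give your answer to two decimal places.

PV(dividends) I = 4.15·e^(−0.0971·3/12) + 4.15·e^(−0.0971·4/12) + 4.15·e^(−0.0971·6/12) + 4.15·e^(−0.0971·8/12)
I = 4.0505 + 4.0178 + 3.9533 + 3.8899 = 15.9115
F = (S − I)·e^(rT) = (260.77 − 15.9115) · e^(0.0971·10/12)
= 244.8585 · e^0.080917 = 244.8585 × 1.084281 = HK$265.50

HK$265.50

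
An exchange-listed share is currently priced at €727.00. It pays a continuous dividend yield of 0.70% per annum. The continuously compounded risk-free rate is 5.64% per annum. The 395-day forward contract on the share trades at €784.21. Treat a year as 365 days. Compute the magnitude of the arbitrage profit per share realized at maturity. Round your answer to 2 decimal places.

Fair forward: F* = S·e^(carry·T), with carry = (r − q) = 0.0564 − 0.0070 = 0.0494
F* = 727.00 · e^(0.0494 × 395/365) = 727.00 · e^0.053460 = 727.00 × 1.054915 = €766.9232
Market €784.21 > fair €766.9232: forward overpriced → cash-and-carry (buy spot, short the forward).
At maturity, profit = |F_mkt − F*| = |784.21 − 766.9232| = €17.29 per share

€17.29 per share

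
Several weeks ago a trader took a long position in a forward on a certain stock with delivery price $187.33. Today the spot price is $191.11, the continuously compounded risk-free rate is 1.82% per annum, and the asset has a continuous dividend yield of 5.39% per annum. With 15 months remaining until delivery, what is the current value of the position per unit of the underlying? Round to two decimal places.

Current fair forward for the remaining 15 months: F = S·e^((r − q)·T), (r − q) = 0.0182 − 0.0539 = -0.0357
F = 191.11 · e^(-0.0357 × 15/12) = 191.11 × 0.956356 = 182.7692
Value of long forward = (F − K)·e^(−rT) = (182.7692 − 187.33) · e^(−0.0182·15/12)
= -4.5608 × 0.977507 = -4.46

-$4.46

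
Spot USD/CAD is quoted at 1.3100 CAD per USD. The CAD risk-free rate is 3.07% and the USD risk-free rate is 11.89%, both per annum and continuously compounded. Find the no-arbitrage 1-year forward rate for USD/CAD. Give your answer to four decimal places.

F = S·e^((r_CAD − r_USD)T) = 1.3100 · e^((0.0307 − 0.1189) × 1)
= 1.3100 · e^-0.088200 = 1.3100 × 0.915578
F = 1.1994 CAD per USD

1.1994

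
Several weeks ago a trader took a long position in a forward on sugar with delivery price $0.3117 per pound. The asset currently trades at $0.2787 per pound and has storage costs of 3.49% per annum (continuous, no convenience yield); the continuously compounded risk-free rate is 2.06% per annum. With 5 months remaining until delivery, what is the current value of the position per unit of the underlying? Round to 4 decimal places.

-$0.0263 per pound

Current fair forward for the remaining 5 months: F = S·e^((r + u)·T), (r + u) = 0.0206 + 0.0349 = 0.0555
F = 0.2787 · e^(0.0555 × 5/12) = 0.2787 × 1.023394 = 0.2852
Value of long forward = (F − K)·e^(−rT) = (0.2852 − 0.3117) · e^(−0.0206·5/12)
= -0.0265 × 0.991453 = -0.0263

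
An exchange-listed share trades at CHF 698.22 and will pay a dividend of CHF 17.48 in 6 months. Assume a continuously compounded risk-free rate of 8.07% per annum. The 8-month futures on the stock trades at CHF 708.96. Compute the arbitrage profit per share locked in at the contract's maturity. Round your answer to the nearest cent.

PV(dividends) I = 17.48·e^(−0.0807·6/12) = 16.7887
Fair futures F* = (S − I)·e^(rT) = (698.22 − 16.7887)·e^0.053800 = 681.4313 × 1.055274 = 719.0967
Market CHF 708.96 < fair 719.0967: forward underpriced → reverse cash-and-carry (short the stock, invest proceeds at r, pay the dividends, go long the forward).
Profit at T = |F_mkt − F*| = |708.96 − 719.0967| = CHF 10.14 per share

CHF 10.14 per share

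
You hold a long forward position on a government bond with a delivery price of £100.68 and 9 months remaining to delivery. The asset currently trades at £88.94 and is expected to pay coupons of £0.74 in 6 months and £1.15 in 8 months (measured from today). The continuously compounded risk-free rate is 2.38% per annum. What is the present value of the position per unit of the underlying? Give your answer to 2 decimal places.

-£11.82

PV(remaining coupons) I = 0.74·e^(−0.0238·6/12) + 1.15·e^(−0.0238·8/12) = 1.8631
Current forward F = (S − I)·e^(rT) = (88.94 − 1.8631)·e^(0.0238·9/12) = 87.0769 × 1.018010 = 88.6452
Value (long) = (F − K)·e^(−rT) = (88.6452 − 100.68) × 0.982308 = -11.8219
Value = -£11.82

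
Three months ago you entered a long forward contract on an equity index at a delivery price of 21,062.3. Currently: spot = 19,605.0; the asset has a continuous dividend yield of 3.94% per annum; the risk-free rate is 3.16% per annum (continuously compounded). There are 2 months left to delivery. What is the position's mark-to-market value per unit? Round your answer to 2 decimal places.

Current fair forward for the remaining 2 months: F = S·e^((r − q)·T), (r − q) = 0.0316 − 0.0394 = -0.0078
F = 19605.0 · e^(-0.0078 × 2/12) = 19605.0 × 0.99870084 = 19579.5300
Value of long forward = (F − K)·e^(−rT) = (19579.5300 − 21062.3) · e^(−0.0316·2/12)
= -1482.7700 × 0.99474718 = -1474.98

-1474.98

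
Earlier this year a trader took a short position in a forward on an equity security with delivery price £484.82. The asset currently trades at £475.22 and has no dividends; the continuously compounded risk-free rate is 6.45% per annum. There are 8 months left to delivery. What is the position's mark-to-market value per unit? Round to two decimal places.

Current fair forward for the remaining 8 months: F = S·e^(r·T), r = 0.0645
F = 475.22 · e^(0.0645 × 8/12) = 475.22 × 1.043938 = 496.1002
Value of long forward = (F − K)·e^(−rT) = (496.1002 − 484.82) · e^(−0.0645·8/12)
= 11.2802 × 0.957911 = 10.81
Short position value = −(long value) = -£10.81

-£10.81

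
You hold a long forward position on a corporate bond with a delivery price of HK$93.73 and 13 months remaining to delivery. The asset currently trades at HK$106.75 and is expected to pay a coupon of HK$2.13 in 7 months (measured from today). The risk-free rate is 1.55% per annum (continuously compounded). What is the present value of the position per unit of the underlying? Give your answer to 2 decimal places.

PV(remaining coupons) I = 2.13·e^(−0.0155·7/12) = 2.1108
Current forward F = (S − I)·e^(rT) = (106.75 − 2.1108)·e^(0.0155·13/12) = 104.6392 × 1.016933 = 106.4111
Value (long) = (F − K)·e^(−rT) = (106.4111 − 93.73) × 0.983349 = 12.4699
Value = HK$12.47

HK$12.47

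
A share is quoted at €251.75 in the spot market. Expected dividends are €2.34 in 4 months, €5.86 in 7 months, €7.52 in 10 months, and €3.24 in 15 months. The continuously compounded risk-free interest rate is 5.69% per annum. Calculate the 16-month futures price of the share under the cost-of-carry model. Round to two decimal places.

PV(dividends) I = 2.34·e^(−0.0569·4/12) + 5.86·e^(−0.0569·7/12) + 7.52·e^(−0.0569·10/12) + 3.24·e^(−0.0569·15/12)
I = 2.2960 + 5.6687 + 7.1717 + 3.0176 = 18.1540
F = (S − I)·e^(rT) = (251.75 − 18.1540) · e^(0.0569·16/12)
= 233.5960 · e^0.075867 = 233.5960 × 1.078819 = €252.01

€252.01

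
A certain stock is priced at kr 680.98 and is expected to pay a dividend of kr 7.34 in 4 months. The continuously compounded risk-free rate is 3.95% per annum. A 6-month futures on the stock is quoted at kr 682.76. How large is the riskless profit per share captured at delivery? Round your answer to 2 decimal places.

kr 4.41 per share

PV(dividends) I = 7.34·e^(−0.0395·4/12) = 7.2440
Fair futures F* = (S − I)·e^(rT) = (680.98 − 7.2440)·e^0.019750 = 673.7360 × 1.019946 = 687.1743
Market kr 682.76 < fair 687.1743: forward underpriced → reverse cash-and-carry (short the stock, invest proceeds at r, pay the dividends, go long the forward).
Profit at T = |F_mkt − F*| = |682.76 − 687.1743| = kr 4.41 per share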